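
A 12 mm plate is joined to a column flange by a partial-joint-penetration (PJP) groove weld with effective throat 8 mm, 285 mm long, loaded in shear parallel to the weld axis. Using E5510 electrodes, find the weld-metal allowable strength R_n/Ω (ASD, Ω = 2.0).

E55XX → F_EXX = 550 MPa.
Effective throat (given) t_e = 8 mm.
A_we = 8 × 285 = 2280 mm².
F_nw = 0.6 F_EXX = 330 MPa.
R_n/Ω = (330 × 2280) / 2.0 × 10⁻³ = 376.2 kN.

R_n/Ω ≈ 376 kN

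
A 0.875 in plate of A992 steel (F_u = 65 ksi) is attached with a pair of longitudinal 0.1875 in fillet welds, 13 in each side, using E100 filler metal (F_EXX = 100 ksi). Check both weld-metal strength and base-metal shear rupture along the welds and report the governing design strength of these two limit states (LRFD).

t_e = 0.707 × 0.1875 = 0.1326 in; L = 26 in.
Weld metal: φR_n = 0.75 × 0.6 × 100 × 0.1326 × 26 = 155.1 kip.
Base metal (shear rupture): φR_n = 0.75 × 0.6 × 65 × 0.875 × 26 = 665.4 kip.
Governing: weld metal.

φR_n ≈ 155 kip (weld metal governs)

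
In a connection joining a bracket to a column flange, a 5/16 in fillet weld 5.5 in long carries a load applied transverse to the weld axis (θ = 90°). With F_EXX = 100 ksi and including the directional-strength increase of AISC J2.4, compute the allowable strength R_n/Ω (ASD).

R_n/Ω ≈ 54.7 kip

t_e = 0.707 × 0.3125 = 0.2209 in; A_we = 0.2209 × 5.5 = 1.215 in².
Directional factor: 1.0 + 0.5 sin^1.5(90°) = 1.5.
F_nw = 0.6 × 100 × 1.5 = 90 ksi.
R_n/Ω = (90 × 1.215) / 2.0 = 54.68 kip.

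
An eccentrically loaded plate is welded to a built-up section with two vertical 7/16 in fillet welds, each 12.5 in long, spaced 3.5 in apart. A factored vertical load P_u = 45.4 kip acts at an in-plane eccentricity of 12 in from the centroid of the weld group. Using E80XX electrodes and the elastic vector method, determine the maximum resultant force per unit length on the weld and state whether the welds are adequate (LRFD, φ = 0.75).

E80XX → F_EXX = 80 ksi.
Total weld length L_w = 25 in. Treat welds as unit-width lines.
Polar moment about centroid: J = 2[d³/12 + d(b/2)²] = 2[12.5³/12 + 12.5×1.75²] = 402.1 in³.
Direct shear f_v = P/L_w = 45.4 / 25 = 1.816 kip/in (vertical).
Torsion M = P·e = 45.4 × 12 = 544.8 kip·in.
Critical point at (x, y) = (1.75, 6.25) from centroid. f_tx = M·y/J = 8.468 kip/in; f_ty = M·x/J = 2.371 kip/in.
Resultant f_max = √[f_tx² + (f_v + f_ty)²] = √[8.468² + (1.816 + 2.371)²] = 9.447 kip/in.
Capacity per unit length: φr_n = 0.75 × 0.6 × 80 × (0.707 × 0.4375) = 11.14 kip/in.
9.447 ≤ 11.14 → adequate.

f_max ≈ 9.45 kip/in; adequate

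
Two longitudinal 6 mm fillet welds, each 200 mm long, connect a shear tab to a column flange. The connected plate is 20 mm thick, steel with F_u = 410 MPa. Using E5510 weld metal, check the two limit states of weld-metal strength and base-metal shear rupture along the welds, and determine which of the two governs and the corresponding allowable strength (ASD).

R_n/Ω ≈ 280 kN (weld metal governs)

E55XX → F_EXX = 550 MPa.
t_e = 0.707 × 6 = 4.242 mm; L = 400 mm.
Weld metal: R_n/Ω = (1/2.0) × 0.6 × 550 × 4.242 × 400 × 10⁻³ = 280 kN.
Base metal (shear rupture): R_n/Ω = (1/2.0) × 0.6 × 410 × 20 × 400 × 10⁻³ = 984 kN.
Governing: weld metal.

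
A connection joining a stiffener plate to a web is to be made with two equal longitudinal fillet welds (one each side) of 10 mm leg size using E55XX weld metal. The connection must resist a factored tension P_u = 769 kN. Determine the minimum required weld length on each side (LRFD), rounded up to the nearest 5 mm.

L = 220 mm on each side

E55XX → F_EXX = 550 MPa.
Throat t_e = 0.707 × 10 = 7.07 mm.
φr_n = 0.75 × 0.6 × 550 × 7.07 × 10⁻³ = 1.75 kN/mm.
L_req = P_u / φr_n = 769 / 1.75 = 439.5 mm total.
Per side: 439.5 / 2 = 219.7 mm.
Round up → use L = 220 mm on each side.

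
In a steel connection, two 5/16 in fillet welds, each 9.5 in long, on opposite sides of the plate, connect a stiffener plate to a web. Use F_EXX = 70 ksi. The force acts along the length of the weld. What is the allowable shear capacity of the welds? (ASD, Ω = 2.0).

R_n/Ω ≈ 88.2 kips

Effective throat t_e = 0.707 × 0.3125 = 0.2209 in.
Total length L = 19 in; A_we = 0.2209 × 19 = 4.198 in².
F_nw = 0.6 F_EXX = 0.6 × 70 = 42 ksi.
R_n = 42 × 4.198 = 176.3 kips; R_n/Ω = 176.3/2.0 = 88.15 kips.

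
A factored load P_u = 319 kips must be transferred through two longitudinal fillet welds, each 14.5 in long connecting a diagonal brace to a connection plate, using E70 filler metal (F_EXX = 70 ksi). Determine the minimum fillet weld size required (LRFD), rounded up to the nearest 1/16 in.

w = 1/2 in

Total weld length L = 29 in.
Required throat t_e = P_u / (φ × 0.6 F_EXX × L) = 319 / (0.75 × 0.6 × 70 × 29) = 0.3492 in.
Required leg w = t_e / 0.707 = 0.4939 in → use 1/2 in.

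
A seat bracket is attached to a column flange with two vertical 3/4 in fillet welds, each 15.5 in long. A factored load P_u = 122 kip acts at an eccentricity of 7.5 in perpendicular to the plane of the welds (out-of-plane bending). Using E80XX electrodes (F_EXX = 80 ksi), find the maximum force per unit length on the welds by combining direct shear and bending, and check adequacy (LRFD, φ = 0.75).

L_w = 2 × 15.5 = 31 in; section modulus (unit throat) S = 2 × L²/6 = 80.08 in².
Direct shear f_v = P/L_w = 122/31 = 3.935 kip/in.
Moment M = P × e = 122 × 7.5 = 915 kip·in; bending f_b = M/S = 11.43 kip/in.
f_max = √(f_v² + f_b²) = √(3.935² + 11.43²) = 12.08 kip/in.
φr_n = 0.75 × 0.6 × 80 × (0.707 × 0.75) = 19.09 kip/in → adequate.

f_max ≈ 12.1 kip/in; adequate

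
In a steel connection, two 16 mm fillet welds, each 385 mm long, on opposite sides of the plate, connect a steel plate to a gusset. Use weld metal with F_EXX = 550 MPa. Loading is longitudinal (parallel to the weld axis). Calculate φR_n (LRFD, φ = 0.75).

φR_n ≈ 2160 kN

Effective throat t_e = 0.707 × 16 = 11.31 mm.
Total length L = 770 mm; A_we = 11.31 × 770 = 8710 mm².
F_nw = 0.6 F_EXX = 0.6 × 550 = 330 MPa.
φR_n = 0.75 × 330 × 8710 × 10⁻³ = 2156 kN.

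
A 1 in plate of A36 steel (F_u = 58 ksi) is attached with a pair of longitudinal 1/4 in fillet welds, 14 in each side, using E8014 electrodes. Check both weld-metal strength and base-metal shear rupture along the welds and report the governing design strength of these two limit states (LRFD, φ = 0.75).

φR_n ≈ 178 kip (weld metal governs)

E80XX → F_EXX = 80 ksi.
t_e = 0.707 × 0.25 = 0.1767 in; L = 28 in.
Weld metal: φR_n = 0.75 × 0.6 × 80 × 0.1767 × 28 = 178.2 kip.
Base metal (shear rupture): φR_n = 0.75 × 0.6 × 58 × 1 × 28 = 730.8 kip.
Governing: weld metal.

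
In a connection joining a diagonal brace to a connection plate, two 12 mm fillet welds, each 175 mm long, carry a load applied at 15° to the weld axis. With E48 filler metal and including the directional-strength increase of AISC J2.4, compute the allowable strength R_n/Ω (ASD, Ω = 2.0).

E48XX → F_EXX = 480 MPa.
t_e = 0.707 × 12 = 8.484 mm; A_we = 8.484 × 350 = 2969 mm².
Directional factor: 1.0 + 0.5 sin^1.5(15°) = 1.066.
F_nw = 0.6 × 480 × 1.066 = 307 MPa.
R_n/Ω = (307 × 2969) / 2.0 × 10⁻³ = 455.7 kN.

R_n/Ω ≈ 456 kN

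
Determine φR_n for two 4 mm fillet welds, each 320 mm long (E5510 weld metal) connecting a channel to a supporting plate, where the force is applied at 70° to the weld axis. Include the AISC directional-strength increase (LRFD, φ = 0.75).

E55XX → F_EXX = 550 MPa.
t_e = 0.707 × 4 = 2.828 mm; A_we = 2.828 × 640 = 1810 mm².
Directional factor: 1.0 + 0.5 sin^1.5(70°) = 1.455.
F_nw = 0.6 × 550 × 1.455 = 480.3 MPa.
φR_n = 0.75 × 480.3 × 1810 × 10⁻³ = 652 kN.

φR_n ≈ 652 kN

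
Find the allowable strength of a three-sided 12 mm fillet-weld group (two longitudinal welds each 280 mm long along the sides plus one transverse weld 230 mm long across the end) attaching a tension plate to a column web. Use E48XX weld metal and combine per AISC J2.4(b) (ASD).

R_n/Ω ≈ 1000 kN

E48XX → F_EXX = 480 MPa.
t_e = 0.707 × 12 = 8.484 mm.
R_nwl = 0.6 × 480 × 8.484 × 560 × 10⁻³ = 1368 kN (longitudinal, 2 welds).
R_nwt = 0.6 × 480 × 8.484 × 230 × 10⁻³ = 562 kN (transverse, base value).
(i) R_nwl + R_nwt = 1930 kN; (ii) 0.85 R_nwl + 1.5 R_nwt = 2006 kN.
R_n = max = 2006 kN [governs: (ii)]; R_n/Ω = 1003 kN.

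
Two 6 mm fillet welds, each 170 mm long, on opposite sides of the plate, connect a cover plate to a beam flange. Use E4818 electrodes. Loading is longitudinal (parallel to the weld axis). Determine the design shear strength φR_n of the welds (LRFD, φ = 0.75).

φR_n ≈ 312 kN

E48XX → F_EXX = 480 MPa.
Effective throat t_e = 0.707 × 6 = 4.242 mm.
Total length L = 340 mm; A_we = 4.242 × 340 = 1442 mm².
F_nw = 0.6 F_EXX = 0.6 × 480 = 288 MPa.
φR_n = 0.75 × 288 × 1442 × 10⁻³ = 311.5 kN.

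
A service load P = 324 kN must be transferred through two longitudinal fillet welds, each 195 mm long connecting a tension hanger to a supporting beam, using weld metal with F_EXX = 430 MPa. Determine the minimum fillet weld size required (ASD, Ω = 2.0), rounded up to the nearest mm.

w = 10 mm

Total weld length L = 390 mm.
Required throat t_e = P × Ω / (0.6 F_EXX × L) = 324 × 2.0 / (0.6 × 430 × 390 × 10⁻³) = 6.44 mm.
Required leg w = t_e / 0.707 = 9.109 mm → use 10 mm.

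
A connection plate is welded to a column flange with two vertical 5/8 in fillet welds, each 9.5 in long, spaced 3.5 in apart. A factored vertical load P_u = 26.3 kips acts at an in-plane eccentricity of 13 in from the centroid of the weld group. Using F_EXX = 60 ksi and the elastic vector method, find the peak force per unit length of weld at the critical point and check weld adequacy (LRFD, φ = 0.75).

f_max ≈ 9.18 kip/in; adequate

Total weld length L_w = 19 in. Treat welds as unit-width lines.
Polar moment about centroid: J = 2[d³/12 + d(b/2)²] = 2[9.5³/12 + 9.5×1.75²] = 201.1 in³.
Direct shear f_v = P/L_w = 26.3 / 19 = 1.384 kip/in (vertical).
Torsion M = P·e = 26.3 × 13 = 341.9 kip·in.
Critical point at (x, y) = (1.75, 4.75) from centroid. f_tx = M·y/J = 8.076 kip/in; f_ty = M·x/J = 2.976 kip/in.
Resultant f_max = √[f_tx² + (f_v + f_ty)²] = √[8.076² + (1.384 + 2.976)²] = 9.178 kip/in.
Capacity per unit length: φr_n = 0.75 × 0.6 × 60 × (0.707 × 0.625) = 11.93 kip/in.
9.178 ≤ 11.93 → adequate.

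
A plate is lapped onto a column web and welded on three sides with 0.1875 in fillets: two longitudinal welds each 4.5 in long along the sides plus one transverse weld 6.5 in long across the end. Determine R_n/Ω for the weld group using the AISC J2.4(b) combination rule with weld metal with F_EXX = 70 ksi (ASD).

R_n/Ω ≈ 48.4 kips

t_e = 0.707 × 0.1875 = 0.1326 in.
R_nwl = 0.6 × 70 × 0.1326 × 9 = 50.11 kips (longitudinal, 2 welds).
R_nwt = 0.6 × 70 × 0.1326 × 6.5 = 36.19 kips (transverse, base value).
(i) R_nwl + R_nwt = 86.3 kips; (ii) 0.85 R_nwl + 1.5 R_nwt = 96.88 kips.
R_n = max = 96.88 kips [governs: (ii)]; R_n/Ω = 48.44 kips.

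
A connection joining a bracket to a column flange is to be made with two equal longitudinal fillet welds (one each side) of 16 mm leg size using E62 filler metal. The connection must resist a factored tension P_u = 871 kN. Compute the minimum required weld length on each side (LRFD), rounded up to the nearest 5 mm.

E62XX → F_EXX = 620 MPa.
Throat t_e = 0.707 × 16 = 11.31 mm.
φr_n = 0.75 × 0.6 × 620 × 11.31 × 10⁻³ = 3.156 kN/mm.
L_req = P_u / φr_n = 871 / 3.156 = 276 mm total.
Per side: 276 / 2 = 138 mm.
Round up → use L = 140 mm on each side.

L = 140 mm on each side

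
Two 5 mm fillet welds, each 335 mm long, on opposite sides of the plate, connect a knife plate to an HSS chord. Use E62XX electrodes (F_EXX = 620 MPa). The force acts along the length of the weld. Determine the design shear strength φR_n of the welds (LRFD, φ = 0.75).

φR_n ≈ 661 kN

Effective throat t_e = 0.707 × 5 = 3.535 mm.
Total length L = 670 mm; A_we = 3.535 × 670 = 2368 mm².
F_nw = 0.6 F_EXX = 0.6 × 620 = 372 MPa.
φR_n = 0.75 × 372 × 2368 × 10⁻³ = 660.8 kN.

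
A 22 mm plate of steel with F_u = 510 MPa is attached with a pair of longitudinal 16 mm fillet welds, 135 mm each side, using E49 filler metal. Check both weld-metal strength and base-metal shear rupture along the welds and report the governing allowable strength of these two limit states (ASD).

R_n/Ω ≈ 449 kN (weld metal governs)

E49XX → F_EXX = 490 MPa.
t_e = 0.707 × 16 = 11.31 mm; L = 270 mm.
Weld metal: R_n/Ω = (1/2.0) × 0.6 × 490 × 11.31 × 270 × 10⁻³ = 449 kN.
Base metal (shear rupture): R_n/Ω = (1/2.0) × 0.6 × 510 × 22 × 270 × 10⁻³ = 908.8 kN.
Governing: weld metal.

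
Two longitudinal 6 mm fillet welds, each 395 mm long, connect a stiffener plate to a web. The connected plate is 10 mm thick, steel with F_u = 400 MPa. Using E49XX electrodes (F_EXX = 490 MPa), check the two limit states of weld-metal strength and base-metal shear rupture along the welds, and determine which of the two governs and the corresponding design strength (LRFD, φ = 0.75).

t_e = 0.707 × 6 = 4.242 mm; L = 790 mm.
Weld metal: φR_n = 0.75 × 0.6 × 490 × 4.242 × 790 × 10⁻³ = 738.9 kN.
Base metal (shear rupture): φR_n = 0.75 × 0.6 × 400 × 10 × 790 × 10⁻³ = 1422 kN.
Governing: weld metal.

φR_n ≈ 739 kN (weld metal governs)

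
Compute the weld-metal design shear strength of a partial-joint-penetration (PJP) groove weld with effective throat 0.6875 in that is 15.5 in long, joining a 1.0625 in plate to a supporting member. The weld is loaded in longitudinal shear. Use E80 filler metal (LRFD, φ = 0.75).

φR_n ≈ 384 kips

E80XX → F_EXX = 80 ksi.
Effective throat (given) t_e = 0.6875 in.
A_we = 0.6875 × 15.5 = 10.66 in².
F_nw = 0.6 F_EXX = 48 ksi.
φR_n = 0.75 × 48 × 10.66 = 383.6 kips.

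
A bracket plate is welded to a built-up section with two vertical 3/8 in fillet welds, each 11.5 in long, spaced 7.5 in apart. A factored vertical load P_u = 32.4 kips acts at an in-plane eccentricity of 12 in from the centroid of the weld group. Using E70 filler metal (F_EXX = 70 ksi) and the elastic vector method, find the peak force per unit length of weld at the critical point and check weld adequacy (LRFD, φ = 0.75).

Total weld length L_w = 23 in. Treat welds as unit-width lines.
Polar moment about centroid: J = 2[d³/12 + d(b/2)²] = 2[11.5³/12 + 11.5×3.75²] = 576.9 in³.
Direct shear f_v = P/L_w = 32.4 / 23 = 1.409 kip/in (vertical).
Torsion M = P·e = 32.4 × 12 = 388.8 kip·in.
Critical point at (x, y) = (3.75, 5.75) from centroid. f_tx = M·y/J = 3.875 kip/in; f_ty = M·x/J = 2.527 kip/in.
Resultant f_max = √[f_tx² + (f_v + f_ty)²] = √[3.875² + (1.409 + 2.527)²] = 5.523 kip/in.
Capacity per unit length: φr_n = 0.75 × 0.6 × 70 × (0.707 × 0.375) = 8.351 kip/in.
5.523 ≤ 8.351 → adequate.

f_max ≈ 5.52 kip/in; adequate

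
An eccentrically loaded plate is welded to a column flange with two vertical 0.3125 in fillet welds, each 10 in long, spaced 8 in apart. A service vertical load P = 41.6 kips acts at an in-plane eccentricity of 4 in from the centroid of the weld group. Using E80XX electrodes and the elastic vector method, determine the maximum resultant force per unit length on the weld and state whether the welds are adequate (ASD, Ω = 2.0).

E80XX → F_EXX = 80 ksi.
Total weld length L_w = 20 in. Treat welds as unit-width lines.
Polar moment about centroid: J = 2[d³/12 + d(b/2)²] = 2[10³/12 + 10×4²] = 486.7 in³.
Direct shear f_v = P/L_w = 41.6 / 20 = 2.08 kip/in (vertical).
Torsion M = P·e = 41.6 × 4 = 166.4 kip·in.
Critical point at (x, y) = (4, 5) from centroid. f_tx = M·y/J = 1.71 kip/in; f_ty = M·x/J = 1.368 kip/in.
Resultant f_max = √[f_tx² + (f_v + f_ty)²] = √[1.71² + (2.08 + 1.368)²] = 3.848 kip/in.
Capacity per unit length: r_n/Ω = (1/2.0) × 0.6 × 80 × (0.707 × 0.3125) = 5.302 kip/in.
3.848 ≤ 5.302 → adequate.

f_max ≈ 3.85 kip/in; adequate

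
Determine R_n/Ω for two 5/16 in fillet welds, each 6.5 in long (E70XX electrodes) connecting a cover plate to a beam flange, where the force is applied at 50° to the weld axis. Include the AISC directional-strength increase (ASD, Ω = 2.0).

R_n/Ω ≈ 80.5 kip

E70XX → F_EXX = 70 ksi.
t_e = 0.707 × 0.3125 = 0.2209 in; A_we = 0.2209 × 13 = 2.872 in².
Directional factor: 1.0 + 0.5 sin^1.5(50°) = 1.335.
F_nw = 0.6 × 70 × 1.335 = 56.08 ksi.
R_n/Ω = (56.08 × 2.872) / 2.0 = 80.54 kip.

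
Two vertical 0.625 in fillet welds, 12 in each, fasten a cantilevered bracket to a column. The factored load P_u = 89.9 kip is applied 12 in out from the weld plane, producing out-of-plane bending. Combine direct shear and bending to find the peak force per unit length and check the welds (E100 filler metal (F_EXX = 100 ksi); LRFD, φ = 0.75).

L_w = 2 × 12 = 24 in; section modulus (unit throat) S = 2 × L²/6 = 48 in².
Direct shear f_v = P/L_w = 89.9/24 = 3.746 kip/in.
Moment M = P × e = 89.9 × 12 = 1078.8 kip·in; bending f_b = M/S = 22.48 kip/in.
f_max = √(f_v² + f_b²) = √(3.746² + 22.48²) = 22.79 kip/in.
φr_n = 0.75 × 0.6 × 100 × (0.707 × 0.625) = 19.88 kip/in → NOT adequate.

f_max ≈ 22.8 kip/in; NOT adequate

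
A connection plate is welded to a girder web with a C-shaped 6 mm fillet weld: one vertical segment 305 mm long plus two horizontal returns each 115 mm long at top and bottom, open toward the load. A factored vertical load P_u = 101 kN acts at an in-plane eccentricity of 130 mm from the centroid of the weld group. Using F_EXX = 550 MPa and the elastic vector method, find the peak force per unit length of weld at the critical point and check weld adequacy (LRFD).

Total weld length L_w = 535 mm. Treat welds as unit-width lines.
Centroid: x̄ = 2×115×57.5 / 535 = 24.72 mm from the vertical weld.
Polar moment about centroid: J = I_x + I_y = [305³/12 + 2×115×152.5²] + [305×24.72² + 2(115³/12 + 115×32.78²)] = 8400000 mm³.
Direct shear f_v = P/L_w = 101×10³ / 535 = 188.8 N/mm (vertical).
Torsion M = P·e = 101×10³ × 130 = 13130000 N·mm.
Critical point at (x, y) = (90.28, 152.5) from centroid. f_tx = M·y/J = 238.4 N/mm; f_ty = M·x/J = 141.1 N/mm.
Resultant f_max = √[f_tx² + (f_v + f_ty)²] = √[238.4² + (188.8 + 141.1)²] = 407 N/mm.
Capacity per unit length: φr_n = 0.75 × 0.6 × 550 × (0.707 × 6) = 1050 N/mm.
407 ≤ 1050 → adequate.

f_max ≈ 407 N/mm; adequate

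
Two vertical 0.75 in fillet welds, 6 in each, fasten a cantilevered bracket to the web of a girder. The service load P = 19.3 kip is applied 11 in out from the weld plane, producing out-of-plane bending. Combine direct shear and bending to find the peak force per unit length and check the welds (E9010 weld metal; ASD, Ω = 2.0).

E90XX → F_EXX = 90 ksi.
L_w = 2 × 6 = 12 in; section modulus (unit throat) S = 2 × L²/6 = 12 in².
Direct shear f_v = P/L_w = 19.3/12 = 1.608 kip/in.
Moment M = P × e = 19.3 × 11 = 212.3 kip·in; bending f_b = M/S = 17.69 kip/in.
f_max = √(f_v² + f_b²) = √(1.608² + 17.69²) = 17.76 kip/in.
r_n/Ω = (1/2.0) × 0.6 × 90 × (0.707 × 0.75) = 14.32 kip/in → NOT adequate.

f_max ≈ 17.8 kip/in; NOT adequate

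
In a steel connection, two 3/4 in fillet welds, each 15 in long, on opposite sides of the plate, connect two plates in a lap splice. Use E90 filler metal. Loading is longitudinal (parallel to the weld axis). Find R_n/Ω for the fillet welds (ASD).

E90XX → F_EXX = 90 ksi.
Effective throat t_e = 0.707 × 0.75 = 0.5302 in.
Total length L = 30 in; A_we = 0.5302 × 30 = 15.91 in².
F_nw = 0.6 F_EXX = 0.6 × 90 = 54 ksi.
R_n = 54 × 15.91 = 859 kips; R_n/Ω = 859/2.0 = 429.5 kips.

R_n/Ω ≈ 430 kips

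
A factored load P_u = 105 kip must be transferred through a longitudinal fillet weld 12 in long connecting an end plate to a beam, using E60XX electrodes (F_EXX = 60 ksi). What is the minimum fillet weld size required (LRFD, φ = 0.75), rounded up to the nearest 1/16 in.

Total weld length L = 12 in.
Required throat t_e = P_u / (φ × 0.6 F_EXX × L) = 105 / (0.75 × 0.6 × 60 × 12) = 0.3241 in.
Required leg w = t_e / 0.707 = 0.4584 in → use 1/2 in.

w = 1/2 in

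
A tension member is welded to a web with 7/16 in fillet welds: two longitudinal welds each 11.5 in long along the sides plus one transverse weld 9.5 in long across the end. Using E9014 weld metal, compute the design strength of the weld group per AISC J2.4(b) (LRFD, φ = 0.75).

E90XX → F_EXX = 90 ksi.
t_e = 0.707 × 0.4375 = 0.3093 in.
R_nwl = 0.6 × 90 × 0.3093 × 23 = 384.2 kips (longitudinal, 2 welds).
R_nwt = 0.6 × 90 × 0.3093 × 9.5 = 158.7 kips (transverse, base value).
(i) R_nwl + R_nwt = 542.8 kips; (ii) 0.85 R_nwl + 1.5 R_nwt = 564.6 kips.
R_n = max = 564.6 kips [governs: (ii)]; φR_n = 423.4 kips.

φR_n ≈ 423 kips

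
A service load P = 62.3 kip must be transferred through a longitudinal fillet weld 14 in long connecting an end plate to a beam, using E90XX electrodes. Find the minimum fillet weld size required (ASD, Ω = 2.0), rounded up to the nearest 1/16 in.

w = 1/4 in

E90XX → F_EXX = 90 ksi.
Total weld length L = 14 in.
Required throat t_e = P × Ω / (0.6 F_EXX × L) = 62.3 × 2.0 / (0.6 × 90 × 14) = 0.1648 in.
Required leg w = t_e / 0.707 = 0.2331 in → use 1/4 in.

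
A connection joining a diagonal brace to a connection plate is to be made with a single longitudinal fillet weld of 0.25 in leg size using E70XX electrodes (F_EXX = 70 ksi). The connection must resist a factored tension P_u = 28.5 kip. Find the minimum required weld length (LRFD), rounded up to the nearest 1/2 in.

Throat t_e = 0.707 × 0.25 = 0.1767 in.
φr_n = 0.75 × 0.6 × 70 × 0.1767 = 5.568 kip/in.
L_req = P_u / φr_n = 28.5 / 5.568 = 5.119 in total.
Round up → use L = 5.5 in.

L = 5.5 in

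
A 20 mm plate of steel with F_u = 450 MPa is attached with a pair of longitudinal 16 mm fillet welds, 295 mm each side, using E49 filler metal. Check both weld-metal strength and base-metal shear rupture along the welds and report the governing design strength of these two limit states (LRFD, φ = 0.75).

φR_n ≈ 1470 kN (weld metal governs)

E49XX → F_EXX = 490 MPa.
t_e = 0.707 × 16 = 11.31 mm; L = 590 mm.
Weld metal: φR_n = 0.75 × 0.6 × 490 × 11.31 × 590 × 10⁻³ = 1472 kN.
Base metal (shear rupture): φR_n = 0.75 × 0.6 × 450 × 20 × 590 × 10⁻³ = 2390 kN.
Governing: weld metal.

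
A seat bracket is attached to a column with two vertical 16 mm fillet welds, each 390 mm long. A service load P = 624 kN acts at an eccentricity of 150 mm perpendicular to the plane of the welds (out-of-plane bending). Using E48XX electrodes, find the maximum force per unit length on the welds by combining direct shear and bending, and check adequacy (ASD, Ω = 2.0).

E48XX → F_EXX = 480 MPa.
L_w = 2 × 390 = 780 mm; section modulus (unit throat) S = 2 × L²/6 = 50700 mm².
Direct shear f_v = P/L_w = 624×10³/780 = 800 N/mm.
Moment M = P × e = 624×10³ × 150 = 93600000 N·mm; bending f_b = M/S = 1846 N/mm.
f_max = √(f_v² + f_b²) = √(800² + 1846²) = 2012 N/mm.
r_n/Ω = (1/2.0) × 0.6 × 480 × (0.707 × 16) = 1629 N/mm → NOT adequate.

f_max ≈ 2010 N/mm; NOT adequate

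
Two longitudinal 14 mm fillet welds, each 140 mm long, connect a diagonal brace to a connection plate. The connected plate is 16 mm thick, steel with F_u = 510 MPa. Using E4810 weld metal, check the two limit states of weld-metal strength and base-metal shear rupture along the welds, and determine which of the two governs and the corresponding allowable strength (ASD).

E48XX → F_EXX = 480 MPa.
t_e = 0.707 × 14 = 9.898 mm; L = 280 mm.
Weld metal: R_n/Ω = (1/2.0) × 0.6 × 480 × 9.898 × 280 × 10⁻³ = 399.1 kN.
Base metal (shear rupture): R_n/Ω = (1/2.0) × 0.6 × 510 × 16 × 280 × 10⁻³ = 685.4 kN.
Governing: weld metal.

R_n/Ω ≈ 399 kN (weld metal governs)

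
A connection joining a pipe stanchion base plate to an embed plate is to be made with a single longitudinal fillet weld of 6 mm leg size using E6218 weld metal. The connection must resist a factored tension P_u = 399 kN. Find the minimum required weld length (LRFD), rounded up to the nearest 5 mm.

L = 340 mm

E62XX → F_EXX = 620 MPa.
Throat t_e = 0.707 × 6 = 4.242 mm.
φr_n = 0.75 × 0.6 × 620 × 4.242 × 10⁻³ = 1.184 kN/mm.
L_req = P_u / φr_n = 399 / 1.184 = 337.1 mm total.
Round up → use L = 340 mm.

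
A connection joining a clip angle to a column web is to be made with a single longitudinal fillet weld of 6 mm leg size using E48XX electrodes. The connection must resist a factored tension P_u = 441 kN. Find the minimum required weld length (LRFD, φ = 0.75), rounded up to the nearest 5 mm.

E48XX → F_EXX = 480 MPa.
Throat t_e = 0.707 × 6 = 4.242 mm.
φr_n = 0.75 × 0.6 × 480 × 4.242 × 10⁻³ = 0.9163 kN/mm.
L_req = P_u / φr_n = 441 / 0.9163 = 481.3 mm total.
Round up → use L = 485 mm.

L = 485 mm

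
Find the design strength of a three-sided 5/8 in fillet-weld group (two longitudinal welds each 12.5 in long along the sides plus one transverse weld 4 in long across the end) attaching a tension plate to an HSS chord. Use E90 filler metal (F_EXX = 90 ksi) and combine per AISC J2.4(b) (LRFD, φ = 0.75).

t_e = 0.707 × 0.625 = 0.4419 in.
R_nwl = 0.6 × 90 × 0.4419 × 25 = 596.5 kip (longitudinal, 2 welds).
R_nwt = 0.6 × 90 × 0.4419 × 4 = 95.44 kip (transverse, base value).
(i) R_nwl + R_nwt = 692 kip; (ii) 0.85 R_nwl + 1.5 R_nwt = 650.2 kip.
R_n = max = 692 kip [governs: (i)]; φR_n = 519 kip.

φR_n ≈ 519 kip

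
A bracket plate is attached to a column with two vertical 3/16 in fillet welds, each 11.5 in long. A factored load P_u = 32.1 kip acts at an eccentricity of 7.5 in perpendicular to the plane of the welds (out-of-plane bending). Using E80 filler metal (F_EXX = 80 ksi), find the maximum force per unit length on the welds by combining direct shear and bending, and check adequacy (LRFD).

f_max ≈ 5.64 kip/in; NOT adequate

L_w = 2 × 11.5 = 23 in; section modulus (unit throat) S = 2 × L²/6 = 44.08 in².
Direct shear f_v = P/L_w = 32.1/23 = 1.396 kip/in.
Moment M = P × e = 32.1 × 7.5 = 240.75 kip·in; bending f_b = M/S = 5.461 kip/in.
f_max = √(f_v² + f_b²) = √(1.396² + 5.461²) = 5.637 kip/in.
φr_n = 0.75 × 0.6 × 80 × (0.707 × 0.1875) = 4.772 kip/in → NOT adequate.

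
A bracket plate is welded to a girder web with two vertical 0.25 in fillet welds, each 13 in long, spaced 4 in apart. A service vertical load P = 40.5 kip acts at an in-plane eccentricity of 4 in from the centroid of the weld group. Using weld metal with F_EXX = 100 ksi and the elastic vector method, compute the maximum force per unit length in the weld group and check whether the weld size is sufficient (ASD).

Total weld length L_w = 26 in. Treat welds as unit-width lines.
Polar moment about centroid: J = 2[d³/12 + d(b/2)²] = 2[13³/12 + 13×2²] = 470.2 in³.
Direct shear f_v = P/L_w = 40.5 / 26 = 1.558 kip/in (vertical).
Torsion M = P·e = 40.5 × 4 = 162 kip·in.
Critical point at (x, y) = (2, 6.5) from centroid. f_tx = M·y/J = 2.24 kip/in; f_ty = M·x/J = 0.6891 kip/in.
Resultant f_max = √[f_tx² + (f_v + f_ty)²] = √[2.24² + (1.558 + 0.6891)²] = 3.172 kip/in.
Capacity per unit length: r_n/Ω = (1/2.0) × 0.6 × 100 × (0.707 × 0.25) = 5.302 kip/in.
3.172 ≤ 5.302 → adequate.

f_max ≈ 3.17 kip/in; adequate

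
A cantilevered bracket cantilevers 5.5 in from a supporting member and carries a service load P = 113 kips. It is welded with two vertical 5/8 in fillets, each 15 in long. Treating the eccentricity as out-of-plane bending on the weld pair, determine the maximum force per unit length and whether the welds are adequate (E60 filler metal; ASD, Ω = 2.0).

E60XX → F_EXX = 60 ksi.
L_w = 2 × 15 = 30 in; section modulus (unit throat) S = 2 × L²/6 = 75 in².
Direct shear f_v = P/L_w = 113/30 = 3.767 kip/in.
Moment M = P × e = 113 × 5.5 = 621.5 kip·in; bending f_b = M/S = 8.287 kip/in.
f_max = √(f_v² + f_b²) = √(3.767² + 8.287²) = 9.103 kip/in.
r_n/Ω = (1/2.0) × 0.6 × 60 × (0.707 × 0.625) = 7.954 kip/in → NOT adequate.

f_max ≈ 9.1 kip/in; NOT adequate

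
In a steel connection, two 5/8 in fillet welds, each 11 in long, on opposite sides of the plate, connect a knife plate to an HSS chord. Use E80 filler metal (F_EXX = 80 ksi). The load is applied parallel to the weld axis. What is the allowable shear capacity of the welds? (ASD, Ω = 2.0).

R_n/Ω ≈ 233 kip

Effective throat t_e = 0.707 × 0.625 = 0.4419 in.
Total length L = 22 in; A_we = 0.4419 × 22 = 9.721 in².
F_nw = 0.6 F_EXX = 0.6 × 80 = 48 ksi.
R_n = 48 × 9.721 = 466.6 kip; R_n/Ω = 466.6/2.0 = 233.3 kip.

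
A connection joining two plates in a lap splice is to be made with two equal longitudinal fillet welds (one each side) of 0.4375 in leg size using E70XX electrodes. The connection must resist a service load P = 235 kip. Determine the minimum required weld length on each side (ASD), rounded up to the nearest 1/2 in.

L = 18.5 in on each side

E70XX → F_EXX = 70 ksi.
Throat t_e = 0.707 × 0.4375 = 0.3093 in.
r_n/Ω = (0.6 × 70 × 0.3093) / 2.0 = 6.496 kip/in.
L_req = P / (r_n/Ω) = 235 / 6.496 = 36.18 in total.
Per side: 36.18 / 2 = 18.09 in.
Round up → use L = 18.5 in on each side.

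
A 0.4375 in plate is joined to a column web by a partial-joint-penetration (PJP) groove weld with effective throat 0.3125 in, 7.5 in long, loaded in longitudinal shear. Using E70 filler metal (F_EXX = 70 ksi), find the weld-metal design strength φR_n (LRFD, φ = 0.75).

Effective throat (given) t_e = 0.3125 in.
A_we = 0.3125 × 7.5 = 2.344 in².
F_nw = 0.6 F_EXX = 42 ksi.
φR_n = 0.75 × 42 × 2.344 = 73.83 kips.

φR_n ≈ 73.8 kips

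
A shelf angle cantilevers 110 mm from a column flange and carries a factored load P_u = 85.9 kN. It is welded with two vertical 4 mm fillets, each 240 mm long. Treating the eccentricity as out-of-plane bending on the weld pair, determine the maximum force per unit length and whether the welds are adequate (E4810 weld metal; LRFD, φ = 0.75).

f_max ≈ 524 N/mm; adequate

E48XX → F_EXX = 480 MPa.
L_w = 2 × 240 = 480 mm; section modulus (unit throat) S = 2 × L²/6 = 19200 mm².
Direct shear f_v = P/L_w = 85.9×10³/480 = 179 N/mm.
Moment M = P × e = 85.9×10³ × 110 = 9449000 N·mm; bending f_b = M/S = 492.1 N/mm.
f_max = √(f_v² + f_b²) = √(179² + 492.1²) = 523.7 N/mm.
φr_n = 0.75 × 0.6 × 480 × (0.707 × 4) = 610.8 N/mm → adequate.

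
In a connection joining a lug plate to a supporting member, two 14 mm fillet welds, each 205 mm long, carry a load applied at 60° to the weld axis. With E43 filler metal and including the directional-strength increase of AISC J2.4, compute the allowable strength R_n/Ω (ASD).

R_n/Ω ≈ 734 kN

E43XX → F_EXX = 430 MPa.
t_e = 0.707 × 14 = 9.898 mm; A_we = 9.898 × 410 = 4058 mm².
Directional factor: 1.0 + 0.5 sin^1.5(60°) = 1.403.
F_nw = 0.6 × 430 × 1.403 = 362 MPa.
R_n/Ω = (362 × 4058) / 2.0 × 10⁻³ = 734.5 kN.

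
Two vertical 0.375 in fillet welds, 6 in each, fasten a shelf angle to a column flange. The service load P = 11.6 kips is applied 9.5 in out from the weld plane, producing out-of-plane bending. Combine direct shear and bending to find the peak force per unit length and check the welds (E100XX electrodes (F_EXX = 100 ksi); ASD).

f_max ≈ 9.23 kip/in; NOT adequate

L_w = 2 × 6 = 12 in; section modulus (unit throat) S = 2 × L²/6 = 12 in².
Direct shear f_v = P/L_w = 11.6/12 = 0.9667 kip/in.
Moment M = P × e = 11.6 × 9.5 = 110.2 kip·in; bending f_b = M/S = 9.183 kip/in.
f_max = √(f_v² + f_b²) = √(0.9667² + 9.183²) = 9.234 kip/in.
r_n/Ω = (1/2.0) × 0.6 × 100 × (0.707 × 0.375) = 7.954 kip/in → NOT adequate.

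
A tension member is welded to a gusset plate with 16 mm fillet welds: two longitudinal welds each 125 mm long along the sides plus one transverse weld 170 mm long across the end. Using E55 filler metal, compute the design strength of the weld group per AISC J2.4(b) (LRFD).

E55XX → F_EXX = 550 MPa.
t_e = 0.707 × 16 = 11.31 mm.
R_nwl = 0.6 × 550 × 11.31 × 250 × 10⁻³ = 933.2 kN (longitudinal, 2 welds).
R_nwt = 0.6 × 550 × 11.31 × 170 × 10⁻³ = 634.6 kN (transverse, base value).
(i) R_nwl + R_nwt = 1568 kN; (ii) 0.85 R_nwl + 1.5 R_nwt = 1745 kN.
R_n = max = 1745 kN [governs: (ii)]; φR_n = 1309 kN.

φR_n ≈ 1310 kN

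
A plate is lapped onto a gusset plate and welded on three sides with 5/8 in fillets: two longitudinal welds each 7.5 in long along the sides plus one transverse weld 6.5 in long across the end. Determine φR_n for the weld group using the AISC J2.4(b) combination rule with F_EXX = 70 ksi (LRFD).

t_e = 0.707 × 0.625 = 0.4419 in.
R_nwl = 0.6 × 70 × 0.4419 × 15 = 278.4 kip (longitudinal, 2 welds).
R_nwt = 0.6 × 70 × 0.4419 × 6.5 = 120.6 kip (transverse, base value).
(i) R_nwl + R_nwt = 399 kip; (ii) 0.85 R_nwl + 1.5 R_nwt = 417.6 kip.
R_n = max = 417.6 kip [governs: (ii)]; φR_n = 313.2 kip.

φR_n ≈ 313 kip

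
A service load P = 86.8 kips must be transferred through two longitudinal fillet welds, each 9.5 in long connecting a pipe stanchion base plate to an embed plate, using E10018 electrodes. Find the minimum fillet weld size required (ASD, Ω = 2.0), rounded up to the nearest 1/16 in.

w = 1/4 in

E100XX → F_EXX = 100 ksi.
Total weld length L = 19 in.
Required throat t_e = P × Ω / (0.6 F_EXX × L) = 86.8 × 2.0 / (0.6 × 100 × 19) = 0.1523 in.
Required leg w = t_e / 0.707 = 0.2154 in → use 1/4 in.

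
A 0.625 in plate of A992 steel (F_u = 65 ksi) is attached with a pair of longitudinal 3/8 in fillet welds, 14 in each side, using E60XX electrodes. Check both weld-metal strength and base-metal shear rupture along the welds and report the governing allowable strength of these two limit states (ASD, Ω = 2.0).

E60XX → F_EXX = 60 ksi.
t_e = 0.707 × 0.375 = 0.2651 in; L = 28 in.
Weld metal: R_n/Ω = (1/2.0) × 0.6 × 60 × 0.2651 × 28 = 133.6 kip.
Base metal (shear rupture): R_n/Ω = (1/2.0) × 0.6 × 65 × 0.625 × 28 = 341.2 kip.
Governing: weld metal.

R_n/Ω ≈ 134 kip (weld metal governs)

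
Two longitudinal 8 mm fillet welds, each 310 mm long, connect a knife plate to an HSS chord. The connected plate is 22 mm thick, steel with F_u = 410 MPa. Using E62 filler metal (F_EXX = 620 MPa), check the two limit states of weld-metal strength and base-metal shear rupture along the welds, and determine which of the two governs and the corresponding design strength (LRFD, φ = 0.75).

φR_n ≈ 978 kN (weld metal governs)

t_e = 0.707 × 8 = 5.656 mm; L = 620 mm.
Weld metal: φR_n = 0.75 × 0.6 × 620 × 5.656 × 620 × 10⁻³ = 978.4 kN.
Base metal (shear rupture): φR_n = 0.75 × 0.6 × 410 × 22 × 620 × 10⁻³ = 2517 kN.
Governing: weld metal.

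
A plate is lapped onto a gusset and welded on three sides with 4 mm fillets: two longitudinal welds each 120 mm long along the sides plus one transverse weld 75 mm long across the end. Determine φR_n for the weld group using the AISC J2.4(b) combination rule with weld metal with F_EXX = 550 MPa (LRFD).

φR_n ≈ 222 kN

t_e = 0.707 × 4 = 2.828 mm.
R_nwl = 0.6 × 550 × 2.828 × 240 × 10⁻³ = 224 kN (longitudinal, 2 welds).
R_nwt = 0.6 × 550 × 2.828 × 75 × 10⁻³ = 69.99 kN (transverse, base value).
(i) R_nwl + R_nwt = 294 kN; (ii) 0.85 R_nwl + 1.5 R_nwt = 295.4 kN.
R_n = max = 295.4 kN [governs: (ii)]; φR_n = 221.5 kN.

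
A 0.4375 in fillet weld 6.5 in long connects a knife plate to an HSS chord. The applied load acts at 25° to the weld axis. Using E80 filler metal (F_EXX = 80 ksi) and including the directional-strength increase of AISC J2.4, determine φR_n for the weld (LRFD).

t_e = 0.707 × 0.4375 = 0.3093 in; A_we = 0.3093 × 6.5 = 2.011 in².
Directional factor: 1.0 + 0.5 sin^1.5(25°) = 1.137.
F_nw = 0.6 × 80 × 1.137 = 54.59 ksi.
φR_n = 0.75 × 54.59 × 2.011 = 82.32 kips.

φR_n ≈ 82.3 kips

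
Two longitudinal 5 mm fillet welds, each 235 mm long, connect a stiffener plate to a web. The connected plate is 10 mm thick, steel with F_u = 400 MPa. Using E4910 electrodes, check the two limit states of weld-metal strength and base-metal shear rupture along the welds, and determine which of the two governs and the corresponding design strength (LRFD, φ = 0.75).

φR_n ≈ 366 kN (weld metal governs)

E49XX → F_EXX = 490 MPa.
t_e = 0.707 × 5 = 3.535 mm; L = 470 mm.
Weld metal: φR_n = 0.75 × 0.6 × 490 × 3.535 × 470 × 10⁻³ = 366.3 kN.
Base metal (shear rupture): φR_n = 0.75 × 0.6 × 400 × 10 × 470 × 10⁻³ = 846 kN.
Governing: weld metal.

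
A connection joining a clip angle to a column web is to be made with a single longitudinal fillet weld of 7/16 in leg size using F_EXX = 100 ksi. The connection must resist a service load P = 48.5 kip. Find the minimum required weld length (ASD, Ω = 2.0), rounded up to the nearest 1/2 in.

Throat t_e = 0.707 × 0.4375 = 0.3093 in.
r_n/Ω = (0.6 × 100 × 0.3093) / 2.0 = 9.279 kip/in.
L_req = P / (r_n/Ω) = 48.5 / 9.279 = 5.227 in total.
Round up → use L = 5.5 in.

L = 5.5 in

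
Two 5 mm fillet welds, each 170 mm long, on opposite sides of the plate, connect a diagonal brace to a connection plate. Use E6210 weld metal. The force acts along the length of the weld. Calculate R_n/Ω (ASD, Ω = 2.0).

E62XX → F_EXX = 620 MPa.
Effective throat t_e = 0.707 × 5 = 3.535 mm.
Total length L = 340 mm; A_we = 3.535 × 340 = 1202 mm².
F_nw = 0.6 F_EXX = 0.6 × 620 = 372 MPa.
R_n = 372 × 1202 × 10⁻³ = 447.1 kN; R_n/Ω = 447.1/2.0 = 223.6 kN.

R_n/Ω ≈ 224 kN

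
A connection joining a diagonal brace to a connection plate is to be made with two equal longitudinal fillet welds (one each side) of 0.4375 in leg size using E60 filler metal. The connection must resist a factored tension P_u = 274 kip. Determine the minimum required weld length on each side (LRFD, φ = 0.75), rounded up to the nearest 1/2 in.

L = 16.5 in on each side

E60XX → F_EXX = 60 ksi.
Throat t_e = 0.707 × 0.4375 = 0.3093 in.
φr_n = 0.75 × 0.6 × 60 × 0.3093 = 8.351 kip/in.
L_req = P_u / φr_n = 274 / 8.351 = 32.81 in total.
Per side: 32.81 / 2 = 16.4 in.
Round up → use L = 16.5 in on each side.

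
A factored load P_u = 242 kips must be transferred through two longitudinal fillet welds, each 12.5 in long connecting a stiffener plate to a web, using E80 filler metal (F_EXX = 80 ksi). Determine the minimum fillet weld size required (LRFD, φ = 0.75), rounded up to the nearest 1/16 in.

w = 7/16 in

Total weld length L = 25 in.
Required throat t_e = P_u / (φ × 0.6 F_EXX × L) = 242 / (0.75 × 0.6 × 80 × 25) = 0.2689 in.
Required leg w = t_e / 0.707 = 0.3803 in → use 7/16 in.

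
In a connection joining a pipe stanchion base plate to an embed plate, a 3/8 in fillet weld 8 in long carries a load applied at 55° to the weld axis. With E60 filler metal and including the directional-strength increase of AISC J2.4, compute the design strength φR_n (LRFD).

E60XX → F_EXX = 60 ksi.
t_e = 0.707 × 0.375 = 0.2651 in; A_we = 0.2651 × 8 = 2.121 in².
Directional factor: 1.0 + 0.5 sin^1.5(55°) = 1.371.
F_nw = 0.6 × 60 × 1.371 = 49.35 ksi.
φR_n = 0.75 × 49.35 × 2.121 = 78.5 kip.

φR_n ≈ 78.5 kip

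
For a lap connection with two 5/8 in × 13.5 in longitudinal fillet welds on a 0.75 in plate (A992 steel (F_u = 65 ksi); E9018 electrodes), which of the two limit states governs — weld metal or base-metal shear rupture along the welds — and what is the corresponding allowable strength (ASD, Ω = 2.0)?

R_n/Ω ≈ 322 kip (weld metal governs)

E90XX → F_EXX = 90 ksi.
t_e = 0.707 × 0.625 = 0.4419 in; L = 27 in.
Weld metal: R_n/Ω = (1/2.0) × 0.6 × 90 × 0.4419 × 27 = 322.1 kip.
Base metal (shear rupture): R_n/Ω = (1/2.0) × 0.6 × 65 × 0.75 × 27 = 394.9 kip.
Governing: weld metal.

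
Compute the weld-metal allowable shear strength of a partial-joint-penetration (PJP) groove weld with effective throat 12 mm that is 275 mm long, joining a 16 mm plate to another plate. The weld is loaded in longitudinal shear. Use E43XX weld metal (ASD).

E43XX → F_EXX = 430 MPa.
Effective throat (given) t_e = 12 mm.
A_we = 12 × 275 = 3300 mm².
F_nw = 0.6 F_EXX = 258 MPa.
R_n/Ω = (258 × 3300) / 2.0 × 10⁻³ = 425.7 kN.

R_n/Ω ≈ 426 kN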